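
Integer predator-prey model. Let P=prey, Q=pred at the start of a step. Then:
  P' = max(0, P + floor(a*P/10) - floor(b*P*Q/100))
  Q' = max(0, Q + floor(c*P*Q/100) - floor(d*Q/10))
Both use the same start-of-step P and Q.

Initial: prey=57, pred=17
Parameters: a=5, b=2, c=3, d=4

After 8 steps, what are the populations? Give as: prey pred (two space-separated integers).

Step 1: prey: 57+28-19=66; pred: 17+29-6=40
Step 2: prey: 66+33-52=47; pred: 40+79-16=103
Step 3: prey: 47+23-96=0; pred: 103+145-41=207
Step 4: prey: 0+0-0=0; pred: 207+0-82=125
Step 5: prey: 0+0-0=0; pred: 125+0-50=75
Step 6: prey: 0+0-0=0; pred: 75+0-30=45
Step 7: prey: 0+0-0=0; pred: 45+0-18=27
Step 8: prey: 0+0-0=0; pred: 27+0-10=17

Answer: 0 17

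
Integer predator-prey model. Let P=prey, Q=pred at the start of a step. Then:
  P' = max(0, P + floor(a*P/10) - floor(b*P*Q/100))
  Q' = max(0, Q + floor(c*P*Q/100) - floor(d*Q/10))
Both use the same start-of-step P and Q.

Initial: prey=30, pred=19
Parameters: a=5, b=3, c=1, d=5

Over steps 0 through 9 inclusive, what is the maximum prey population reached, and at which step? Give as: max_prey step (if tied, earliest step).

Step 1: prey: 30+15-17=28; pred: 19+5-9=15
Step 2: prey: 28+14-12=30; pred: 15+4-7=12
Step 3: prey: 30+15-10=35; pred: 12+3-6=9
Step 4: prey: 35+17-9=43; pred: 9+3-4=8
Step 5: prey: 43+21-10=54; pred: 8+3-4=7
Step 6: prey: 54+27-11=70; pred: 7+3-3=7
Step 7: prey: 70+35-14=91; pred: 7+4-3=8
Step 8: prey: 91+45-21=115; pred: 8+7-4=11
Step 9: prey: 115+57-37=135; pred: 11+12-5=18
Max prey = 135 at step 9

Answer: 135 9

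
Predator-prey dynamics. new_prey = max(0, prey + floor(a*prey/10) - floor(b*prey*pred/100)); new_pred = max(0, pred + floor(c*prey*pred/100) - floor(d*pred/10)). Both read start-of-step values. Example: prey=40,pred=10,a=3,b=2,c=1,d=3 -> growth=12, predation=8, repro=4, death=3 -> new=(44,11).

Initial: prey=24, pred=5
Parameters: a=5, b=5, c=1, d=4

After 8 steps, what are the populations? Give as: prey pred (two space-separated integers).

Answer: 94 22

Derivation:
Step 1: prey: 24+12-6=30; pred: 5+1-2=4
Step 2: prey: 30+15-6=39; pred: 4+1-1=4
Step 3: prey: 39+19-7=51; pred: 4+1-1=4
Step 4: prey: 51+25-10=66; pred: 4+2-1=5
Step 5: prey: 66+33-16=83; pred: 5+3-2=6
Step 6: prey: 83+41-24=100; pred: 6+4-2=8
Step 7: prey: 100+50-40=110; pred: 8+8-3=13
Step 8: prey: 110+55-71=94; pred: 13+14-5=22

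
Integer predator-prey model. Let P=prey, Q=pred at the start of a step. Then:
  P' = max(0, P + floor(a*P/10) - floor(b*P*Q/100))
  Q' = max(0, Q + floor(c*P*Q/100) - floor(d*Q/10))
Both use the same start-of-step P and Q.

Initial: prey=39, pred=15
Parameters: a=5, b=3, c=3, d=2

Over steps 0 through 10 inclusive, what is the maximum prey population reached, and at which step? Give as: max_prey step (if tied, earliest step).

Answer: 41 1

Derivation:
Step 1: prey: 39+19-17=41; pred: 15+17-3=29
Step 2: prey: 41+20-35=26; pred: 29+35-5=59
Step 3: prey: 26+13-46=0; pred: 59+46-11=94
Step 4: prey: 0+0-0=0; pred: 94+0-18=76
Step 5: prey: 0+0-0=0; pred: 76+0-15=61
Step 6: prey: 0+0-0=0; pred: 61+0-12=49
Step 7: prey: 0+0-0=0; pred: 49+0-9=40
Step 8: prey: 0+0-0=0; pred: 40+0-8=32
Step 9: prey: 0+0-0=0; pred: 32+0-6=26
Step 10: prey: 0+0-0=0; pred: 26+0-5=21
Max prey = 41 at step 1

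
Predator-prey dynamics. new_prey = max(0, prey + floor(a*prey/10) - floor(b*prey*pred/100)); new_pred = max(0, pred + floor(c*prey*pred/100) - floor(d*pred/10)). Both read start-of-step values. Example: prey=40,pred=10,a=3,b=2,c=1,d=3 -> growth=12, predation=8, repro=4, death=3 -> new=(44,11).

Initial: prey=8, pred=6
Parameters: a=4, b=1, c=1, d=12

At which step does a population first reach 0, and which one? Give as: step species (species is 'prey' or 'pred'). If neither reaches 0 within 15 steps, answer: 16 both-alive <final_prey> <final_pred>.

Step 1: prey: 8+3-0=11; pred: 6+0-7=0
First extinction: pred at step 1

Answer: 1 pred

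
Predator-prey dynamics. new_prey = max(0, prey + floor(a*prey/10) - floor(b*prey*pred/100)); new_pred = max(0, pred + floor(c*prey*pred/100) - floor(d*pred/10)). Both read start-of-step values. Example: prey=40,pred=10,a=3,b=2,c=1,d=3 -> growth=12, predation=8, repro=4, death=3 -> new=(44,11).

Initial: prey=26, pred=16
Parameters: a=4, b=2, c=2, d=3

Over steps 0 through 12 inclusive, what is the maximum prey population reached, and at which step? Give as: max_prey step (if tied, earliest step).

Answer: 28 1

Derivation:
Step 1: prey: 26+10-8=28; pred: 16+8-4=20
Step 2: prey: 28+11-11=28; pred: 20+11-6=25
Step 3: prey: 28+11-14=25; pred: 25+14-7=32
Step 4: prey: 25+10-16=19; pred: 32+16-9=39
Step 5: prey: 19+7-14=12; pred: 39+14-11=42
Step 6: prey: 12+4-10=6; pred: 42+10-12=40
Step 7: prey: 6+2-4=4; pred: 40+4-12=32
Step 8: prey: 4+1-2=3; pred: 32+2-9=25
Step 9: prey: 3+1-1=3; pred: 25+1-7=19
Step 10: prey: 3+1-1=3; pred: 19+1-5=15
Step 11: prey: 3+1-0=4; pred: 15+0-4=11
Step 12: prey: 4+1-0=5; pred: 11+0-3=8
Max prey = 28 at step 1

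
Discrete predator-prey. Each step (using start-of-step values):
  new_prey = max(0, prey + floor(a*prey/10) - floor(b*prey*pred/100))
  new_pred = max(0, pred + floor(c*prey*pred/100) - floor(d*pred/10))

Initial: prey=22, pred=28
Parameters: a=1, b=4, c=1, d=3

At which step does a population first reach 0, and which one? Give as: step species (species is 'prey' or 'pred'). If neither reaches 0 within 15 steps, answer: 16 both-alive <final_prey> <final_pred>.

Step 1: prey: 22+2-24=0; pred: 28+6-8=26
First extinction: prey at step 1

Answer: 1 prey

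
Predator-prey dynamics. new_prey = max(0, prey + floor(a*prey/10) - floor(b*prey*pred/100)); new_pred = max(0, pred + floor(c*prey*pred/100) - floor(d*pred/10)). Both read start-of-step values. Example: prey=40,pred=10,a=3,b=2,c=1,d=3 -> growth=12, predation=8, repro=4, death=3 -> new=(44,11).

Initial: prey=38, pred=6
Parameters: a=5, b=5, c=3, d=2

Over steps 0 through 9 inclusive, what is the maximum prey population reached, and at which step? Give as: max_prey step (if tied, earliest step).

Step 1: prey: 38+19-11=46; pred: 6+6-1=11
Step 2: prey: 46+23-25=44; pred: 11+15-2=24
Step 3: prey: 44+22-52=14; pred: 24+31-4=51
Step 4: prey: 14+7-35=0; pred: 51+21-10=62
Step 5: prey: 0+0-0=0; pred: 62+0-12=50
Step 6: prey: 0+0-0=0; pred: 50+0-10=40
Step 7: prey: 0+0-0=0; pred: 40+0-8=32
Step 8: prey: 0+0-0=0; pred: 32+0-6=26
Step 9: prey: 0+0-0=0; pred: 26+0-5=21
Max prey = 46 at step 1

Answer: 46 1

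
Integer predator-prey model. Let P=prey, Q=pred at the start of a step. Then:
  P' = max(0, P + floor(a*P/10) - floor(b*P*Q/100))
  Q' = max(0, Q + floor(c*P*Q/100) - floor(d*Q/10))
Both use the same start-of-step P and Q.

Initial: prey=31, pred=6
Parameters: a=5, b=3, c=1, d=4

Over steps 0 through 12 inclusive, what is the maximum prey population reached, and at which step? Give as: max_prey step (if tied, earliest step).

Answer: 159 6

Derivation:
Step 1: prey: 31+15-5=41; pred: 6+1-2=5
Step 2: prey: 41+20-6=55; pred: 5+2-2=5
Step 3: prey: 55+27-8=74; pred: 5+2-2=5
Step 4: prey: 74+37-11=100; pred: 5+3-2=6
Step 5: prey: 100+50-18=132; pred: 6+6-2=10
Step 6: prey: 132+66-39=159; pred: 10+13-4=19
Step 7: prey: 159+79-90=148; pred: 19+30-7=42
Step 8: prey: 148+74-186=36; pred: 42+62-16=88
Step 9: prey: 36+18-95=0; pred: 88+31-35=84
Step 10: prey: 0+0-0=0; pred: 84+0-33=51
Step 11: prey: 0+0-0=0; pred: 51+0-20=31
Step 12: prey: 0+0-0=0; pred: 31+0-12=19
Max prey = 159 at step 6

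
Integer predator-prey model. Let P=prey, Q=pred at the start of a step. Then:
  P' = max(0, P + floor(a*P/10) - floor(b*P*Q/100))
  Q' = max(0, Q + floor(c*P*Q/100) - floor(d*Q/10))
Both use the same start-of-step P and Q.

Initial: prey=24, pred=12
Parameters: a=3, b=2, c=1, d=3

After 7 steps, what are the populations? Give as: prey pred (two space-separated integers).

Answer: 47 11

Derivation:
Step 1: prey: 24+7-5=26; pred: 12+2-3=11
Step 2: prey: 26+7-5=28; pred: 11+2-3=10
Step 3: prey: 28+8-5=31; pred: 10+2-3=9
Step 4: prey: 31+9-5=35; pred: 9+2-2=9
Step 5: prey: 35+10-6=39; pred: 9+3-2=10
Step 6: prey: 39+11-7=43; pred: 10+3-3=10
Step 7: prey: 43+12-8=47; pred: 10+4-3=11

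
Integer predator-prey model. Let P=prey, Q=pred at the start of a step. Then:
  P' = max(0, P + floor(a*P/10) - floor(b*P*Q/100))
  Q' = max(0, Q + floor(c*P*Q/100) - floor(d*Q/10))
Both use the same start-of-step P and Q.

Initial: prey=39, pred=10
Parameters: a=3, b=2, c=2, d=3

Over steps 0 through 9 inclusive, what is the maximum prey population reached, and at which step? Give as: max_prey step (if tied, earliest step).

Answer: 43 1

Derivation:
Step 1: prey: 39+11-7=43; pred: 10+7-3=14
Step 2: prey: 43+12-12=43; pred: 14+12-4=22
Step 3: prey: 43+12-18=37; pred: 22+18-6=34
Step 4: prey: 37+11-25=23; pred: 34+25-10=49
Step 5: prey: 23+6-22=7; pred: 49+22-14=57
Step 6: prey: 7+2-7=2; pred: 57+7-17=47
Step 7: prey: 2+0-1=1; pred: 47+1-14=34
Step 8: prey: 1+0-0=1; pred: 34+0-10=24
Step 9: prey: 1+0-0=1; pred: 24+0-7=17
Max prey = 43 at step 1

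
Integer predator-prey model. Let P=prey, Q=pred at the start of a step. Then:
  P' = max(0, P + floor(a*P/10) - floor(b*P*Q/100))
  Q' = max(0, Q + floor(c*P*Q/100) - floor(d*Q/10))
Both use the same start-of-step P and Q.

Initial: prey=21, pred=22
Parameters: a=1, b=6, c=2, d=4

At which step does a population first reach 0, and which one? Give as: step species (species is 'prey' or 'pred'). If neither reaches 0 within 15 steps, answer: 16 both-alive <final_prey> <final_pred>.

Step 1: prey: 21+2-27=0; pred: 22+9-8=23
First extinction: prey at step 1

Answer: 1 prey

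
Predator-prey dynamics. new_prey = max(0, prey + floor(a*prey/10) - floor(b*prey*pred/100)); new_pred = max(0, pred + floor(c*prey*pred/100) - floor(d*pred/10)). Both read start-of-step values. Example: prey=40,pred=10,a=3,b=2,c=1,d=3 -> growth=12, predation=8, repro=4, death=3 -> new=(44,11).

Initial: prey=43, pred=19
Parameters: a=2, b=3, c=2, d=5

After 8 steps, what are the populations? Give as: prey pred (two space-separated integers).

Answer: 3 1

Derivation:
Step 1: prey: 43+8-24=27; pred: 19+16-9=26
Step 2: prey: 27+5-21=11; pred: 26+14-13=27
Step 3: prey: 11+2-8=5; pred: 27+5-13=19
Step 4: prey: 5+1-2=4; pred: 19+1-9=11
Step 5: prey: 4+0-1=3; pred: 11+0-5=6
Step 6: prey: 3+0-0=3; pred: 6+0-3=3
Step 7: prey: 3+0-0=3; pred: 3+0-1=2
Step 8: prey: 3+0-0=3; pred: 2+0-1=1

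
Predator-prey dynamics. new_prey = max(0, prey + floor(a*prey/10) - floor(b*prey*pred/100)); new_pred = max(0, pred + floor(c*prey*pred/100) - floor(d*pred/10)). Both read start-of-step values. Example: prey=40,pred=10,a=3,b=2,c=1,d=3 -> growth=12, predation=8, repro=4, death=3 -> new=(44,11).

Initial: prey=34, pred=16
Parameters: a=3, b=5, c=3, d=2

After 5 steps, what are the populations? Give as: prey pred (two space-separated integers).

Step 1: prey: 34+10-27=17; pred: 16+16-3=29
Step 2: prey: 17+5-24=0; pred: 29+14-5=38
Step 3: prey: 0+0-0=0; pred: 38+0-7=31
Step 4: prey: 0+0-0=0; pred: 31+0-6=25
Step 5: prey: 0+0-0=0; pred: 25+0-5=20

Answer: 0 20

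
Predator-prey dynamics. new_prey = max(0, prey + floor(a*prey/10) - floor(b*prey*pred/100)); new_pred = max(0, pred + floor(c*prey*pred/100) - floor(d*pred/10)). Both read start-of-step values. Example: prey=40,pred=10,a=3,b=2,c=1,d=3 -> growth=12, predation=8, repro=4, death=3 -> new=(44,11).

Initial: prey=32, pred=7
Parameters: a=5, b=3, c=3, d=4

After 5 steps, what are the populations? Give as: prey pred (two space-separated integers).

Step 1: prey: 32+16-6=42; pred: 7+6-2=11
Step 2: prey: 42+21-13=50; pred: 11+13-4=20
Step 3: prey: 50+25-30=45; pred: 20+30-8=42
Step 4: prey: 45+22-56=11; pred: 42+56-16=82
Step 5: prey: 11+5-27=0; pred: 82+27-32=77

Answer: 0 77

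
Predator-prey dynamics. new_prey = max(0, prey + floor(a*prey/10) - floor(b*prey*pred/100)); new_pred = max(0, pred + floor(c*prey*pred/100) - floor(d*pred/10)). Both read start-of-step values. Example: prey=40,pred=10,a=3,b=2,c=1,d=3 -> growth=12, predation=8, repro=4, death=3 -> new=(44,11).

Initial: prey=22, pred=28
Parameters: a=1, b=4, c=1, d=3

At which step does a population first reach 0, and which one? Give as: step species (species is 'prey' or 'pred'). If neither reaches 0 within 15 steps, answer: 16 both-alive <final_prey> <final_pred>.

Step 1: prey: 22+2-24=0; pred: 28+6-8=26
First extinction: prey at step 1

Answer: 1 prey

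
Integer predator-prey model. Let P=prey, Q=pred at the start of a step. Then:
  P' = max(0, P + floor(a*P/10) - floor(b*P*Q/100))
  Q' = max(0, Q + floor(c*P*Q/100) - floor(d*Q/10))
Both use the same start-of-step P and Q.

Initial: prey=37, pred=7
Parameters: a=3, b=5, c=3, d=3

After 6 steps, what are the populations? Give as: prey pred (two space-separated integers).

Answer: 0 14

Derivation:
Step 1: prey: 37+11-12=36; pred: 7+7-2=12
Step 2: prey: 36+10-21=25; pred: 12+12-3=21
Step 3: prey: 25+7-26=6; pred: 21+15-6=30
Step 4: prey: 6+1-9=0; pred: 30+5-9=26
Step 5: prey: 0+0-0=0; pred: 26+0-7=19
Step 6: prey: 0+0-0=0; pred: 19+0-5=14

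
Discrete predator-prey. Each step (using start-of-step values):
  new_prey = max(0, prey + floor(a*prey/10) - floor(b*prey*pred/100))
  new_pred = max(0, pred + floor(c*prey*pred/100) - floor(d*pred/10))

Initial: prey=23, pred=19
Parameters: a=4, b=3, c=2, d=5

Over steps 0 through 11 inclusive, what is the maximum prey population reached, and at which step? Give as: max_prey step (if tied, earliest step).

Step 1: prey: 23+9-13=19; pred: 19+8-9=18
Step 2: prey: 19+7-10=16; pred: 18+6-9=15
Step 3: prey: 16+6-7=15; pred: 15+4-7=12
Step 4: prey: 15+6-5=16; pred: 12+3-6=9
Step 5: prey: 16+6-4=18; pred: 9+2-4=7
Step 6: prey: 18+7-3=22; pred: 7+2-3=6
Step 7: prey: 22+8-3=27; pred: 6+2-3=5
Step 8: prey: 27+10-4=33; pred: 5+2-2=5
Step 9: prey: 33+13-4=42; pred: 5+3-2=6
Step 10: prey: 42+16-7=51; pred: 6+5-3=8
Step 11: prey: 51+20-12=59; pred: 8+8-4=12
Max prey = 59 at step 11

Answer: 59 11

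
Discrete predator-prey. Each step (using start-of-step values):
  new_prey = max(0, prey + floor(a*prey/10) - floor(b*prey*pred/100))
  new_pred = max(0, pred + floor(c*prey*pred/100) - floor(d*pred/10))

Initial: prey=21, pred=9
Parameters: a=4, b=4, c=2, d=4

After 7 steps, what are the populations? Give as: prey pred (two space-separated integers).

Answer: 24 10

Derivation:
Step 1: prey: 21+8-7=22; pred: 9+3-3=9
Step 2: prey: 22+8-7=23; pred: 9+3-3=9
Step 3: prey: 23+9-8=24; pred: 9+4-3=10
Step 4: prey: 24+9-9=24; pred: 10+4-4=10
Step 5: prey: 24+9-9=24; pred: 10+4-4=10
Step 6: prey: 24+9-9=24; pred: 10+4-4=10
Step 7: prey: 24+9-9=24; pred: 10+4-4=10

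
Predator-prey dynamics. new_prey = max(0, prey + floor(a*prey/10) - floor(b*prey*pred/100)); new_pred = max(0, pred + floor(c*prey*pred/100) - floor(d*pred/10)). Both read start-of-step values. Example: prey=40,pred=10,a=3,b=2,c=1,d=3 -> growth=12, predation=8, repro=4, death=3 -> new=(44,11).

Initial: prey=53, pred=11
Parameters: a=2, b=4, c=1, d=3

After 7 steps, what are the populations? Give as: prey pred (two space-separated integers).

Answer: 5 6

Derivation:
Step 1: prey: 53+10-23=40; pred: 11+5-3=13
Step 2: prey: 40+8-20=28; pred: 13+5-3=15
Step 3: prey: 28+5-16=17; pred: 15+4-4=15
Step 4: prey: 17+3-10=10; pred: 15+2-4=13
Step 5: prey: 10+2-5=7; pred: 13+1-3=11
Step 6: prey: 7+1-3=5; pred: 11+0-3=8
Step 7: prey: 5+1-1=5; pred: 8+0-2=6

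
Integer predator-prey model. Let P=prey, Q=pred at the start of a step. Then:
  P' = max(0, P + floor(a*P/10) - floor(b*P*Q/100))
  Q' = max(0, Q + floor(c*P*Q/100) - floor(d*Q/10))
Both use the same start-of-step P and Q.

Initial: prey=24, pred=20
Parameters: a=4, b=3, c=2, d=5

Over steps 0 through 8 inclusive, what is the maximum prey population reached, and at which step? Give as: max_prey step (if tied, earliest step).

Step 1: prey: 24+9-14=19; pred: 20+9-10=19
Step 2: prey: 19+7-10=16; pred: 19+7-9=17
Step 3: prey: 16+6-8=14; pred: 17+5-8=14
Step 4: prey: 14+5-5=14; pred: 14+3-7=10
Step 5: prey: 14+5-4=15; pred: 10+2-5=7
Step 6: prey: 15+6-3=18; pred: 7+2-3=6
Step 7: prey: 18+7-3=22; pred: 6+2-3=5
Step 8: prey: 22+8-3=27; pred: 5+2-2=5
Max prey = 27 at step 8

Answer: 27 8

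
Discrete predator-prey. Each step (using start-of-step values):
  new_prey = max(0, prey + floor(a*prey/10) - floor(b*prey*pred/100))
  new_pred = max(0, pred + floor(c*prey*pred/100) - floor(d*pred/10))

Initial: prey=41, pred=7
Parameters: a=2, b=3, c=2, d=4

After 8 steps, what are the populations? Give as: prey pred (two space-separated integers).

Step 1: prey: 41+8-8=41; pred: 7+5-2=10
Step 2: prey: 41+8-12=37; pred: 10+8-4=14
Step 3: prey: 37+7-15=29; pred: 14+10-5=19
Step 4: prey: 29+5-16=18; pred: 19+11-7=23
Step 5: prey: 18+3-12=9; pred: 23+8-9=22
Step 6: prey: 9+1-5=5; pred: 22+3-8=17
Step 7: prey: 5+1-2=4; pred: 17+1-6=12
Step 8: prey: 4+0-1=3; pred: 12+0-4=8

Answer: 3 8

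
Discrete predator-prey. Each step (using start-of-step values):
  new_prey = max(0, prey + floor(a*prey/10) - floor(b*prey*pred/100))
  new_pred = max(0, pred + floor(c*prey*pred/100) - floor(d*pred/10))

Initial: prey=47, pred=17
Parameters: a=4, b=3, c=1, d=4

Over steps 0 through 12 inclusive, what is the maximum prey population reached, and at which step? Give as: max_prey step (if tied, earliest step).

Answer: 55 12

Derivation:
Step 1: prey: 47+18-23=42; pred: 17+7-6=18
Step 2: prey: 42+16-22=36; pred: 18+7-7=18
Step 3: prey: 36+14-19=31; pred: 18+6-7=17
Step 4: prey: 31+12-15=28; pred: 17+5-6=16
Step 5: prey: 28+11-13=26; pred: 16+4-6=14
Step 6: prey: 26+10-10=26; pred: 14+3-5=12
Step 7: prey: 26+10-9=27; pred: 12+3-4=11
Step 8: prey: 27+10-8=29; pred: 11+2-4=9
Step 9: prey: 29+11-7=33; pred: 9+2-3=8
Step 10: prey: 33+13-7=39; pred: 8+2-3=7
Step 11: prey: 39+15-8=46; pred: 7+2-2=7
Step 12: prey: 46+18-9=55; pred: 7+3-2=8
Max prey = 55 at step 12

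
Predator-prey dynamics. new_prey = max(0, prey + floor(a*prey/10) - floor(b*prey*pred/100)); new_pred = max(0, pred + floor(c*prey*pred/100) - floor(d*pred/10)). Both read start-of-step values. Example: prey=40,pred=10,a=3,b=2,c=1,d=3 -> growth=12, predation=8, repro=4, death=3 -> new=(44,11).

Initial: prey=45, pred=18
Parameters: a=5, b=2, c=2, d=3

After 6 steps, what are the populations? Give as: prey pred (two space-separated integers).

Answer: 0 47

Derivation:
Step 1: prey: 45+22-16=51; pred: 18+16-5=29
Step 2: prey: 51+25-29=47; pred: 29+29-8=50
Step 3: prey: 47+23-47=23; pred: 50+47-15=82
Step 4: prey: 23+11-37=0; pred: 82+37-24=95
Step 5: prey: 0+0-0=0; pred: 95+0-28=67
Step 6: prey: 0+0-0=0; pred: 67+0-20=47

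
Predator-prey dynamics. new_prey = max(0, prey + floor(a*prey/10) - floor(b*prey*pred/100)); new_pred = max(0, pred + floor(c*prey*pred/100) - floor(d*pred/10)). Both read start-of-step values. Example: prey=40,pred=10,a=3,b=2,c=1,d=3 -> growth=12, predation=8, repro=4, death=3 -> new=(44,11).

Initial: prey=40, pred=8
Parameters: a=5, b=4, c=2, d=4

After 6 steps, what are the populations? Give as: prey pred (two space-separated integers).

Step 1: prey: 40+20-12=48; pred: 8+6-3=11
Step 2: prey: 48+24-21=51; pred: 11+10-4=17
Step 3: prey: 51+25-34=42; pred: 17+17-6=28
Step 4: prey: 42+21-47=16; pred: 28+23-11=40
Step 5: prey: 16+8-25=0; pred: 40+12-16=36
Step 6: prey: 0+0-0=0; pred: 36+0-14=22

Answer: 0 22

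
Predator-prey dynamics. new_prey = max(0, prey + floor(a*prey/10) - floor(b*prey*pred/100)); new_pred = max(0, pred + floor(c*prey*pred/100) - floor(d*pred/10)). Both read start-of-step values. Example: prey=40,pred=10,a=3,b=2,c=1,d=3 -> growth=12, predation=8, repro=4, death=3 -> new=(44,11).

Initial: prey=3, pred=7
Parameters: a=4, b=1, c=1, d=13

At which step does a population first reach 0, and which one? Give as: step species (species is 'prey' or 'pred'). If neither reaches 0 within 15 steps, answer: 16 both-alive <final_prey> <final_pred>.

Answer: 1 pred

Derivation:
Step 1: prey: 3+1-0=4; pred: 7+0-9=0
First extinction: pred at step 1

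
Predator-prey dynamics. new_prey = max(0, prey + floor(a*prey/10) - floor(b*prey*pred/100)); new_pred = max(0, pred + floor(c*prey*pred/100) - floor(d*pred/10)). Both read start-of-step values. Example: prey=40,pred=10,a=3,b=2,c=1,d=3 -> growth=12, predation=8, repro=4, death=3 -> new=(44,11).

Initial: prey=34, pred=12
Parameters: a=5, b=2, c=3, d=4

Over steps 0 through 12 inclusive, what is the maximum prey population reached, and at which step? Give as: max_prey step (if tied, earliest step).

Step 1: prey: 34+17-8=43; pred: 12+12-4=20
Step 2: prey: 43+21-17=47; pred: 20+25-8=37
Step 3: prey: 47+23-34=36; pred: 37+52-14=75
Step 4: prey: 36+18-54=0; pred: 75+81-30=126
Step 5: prey: 0+0-0=0; pred: 126+0-50=76
Step 6: prey: 0+0-0=0; pred: 76+0-30=46
Step 7: prey: 0+0-0=0; pred: 46+0-18=28
Step 8: prey: 0+0-0=0; pred: 28+0-11=17
Step 9: prey: 0+0-0=0; pred: 17+0-6=11
Step 10: prey: 0+0-0=0; pred: 11+0-4=7
Step 11: prey: 0+0-0=0; pred: 7+0-2=5
Step 12: prey: 0+0-0=0; pred: 5+0-2=3
Max prey = 47 at step 2

Answer: 47 2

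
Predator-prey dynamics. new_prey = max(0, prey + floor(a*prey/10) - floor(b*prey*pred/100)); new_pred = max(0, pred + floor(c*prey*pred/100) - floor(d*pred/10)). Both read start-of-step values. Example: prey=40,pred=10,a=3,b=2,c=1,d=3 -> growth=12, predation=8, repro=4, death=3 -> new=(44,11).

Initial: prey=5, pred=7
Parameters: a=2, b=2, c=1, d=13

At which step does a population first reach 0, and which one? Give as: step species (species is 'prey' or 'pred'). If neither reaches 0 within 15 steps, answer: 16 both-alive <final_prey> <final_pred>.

Step 1: prey: 5+1-0=6; pred: 7+0-9=0
First extinction: pred at step 1

Answer: 1 pred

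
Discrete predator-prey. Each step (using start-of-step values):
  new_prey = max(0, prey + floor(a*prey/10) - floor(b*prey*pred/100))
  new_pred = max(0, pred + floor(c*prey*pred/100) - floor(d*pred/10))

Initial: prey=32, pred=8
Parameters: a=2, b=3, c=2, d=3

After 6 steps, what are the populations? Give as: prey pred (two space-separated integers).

Answer: 7 17

Derivation:
Step 1: prey: 32+6-7=31; pred: 8+5-2=11
Step 2: prey: 31+6-10=27; pred: 11+6-3=14
Step 3: prey: 27+5-11=21; pred: 14+7-4=17
Step 4: prey: 21+4-10=15; pred: 17+7-5=19
Step 5: prey: 15+3-8=10; pred: 19+5-5=19
Step 6: prey: 10+2-5=7; pred: 19+3-5=17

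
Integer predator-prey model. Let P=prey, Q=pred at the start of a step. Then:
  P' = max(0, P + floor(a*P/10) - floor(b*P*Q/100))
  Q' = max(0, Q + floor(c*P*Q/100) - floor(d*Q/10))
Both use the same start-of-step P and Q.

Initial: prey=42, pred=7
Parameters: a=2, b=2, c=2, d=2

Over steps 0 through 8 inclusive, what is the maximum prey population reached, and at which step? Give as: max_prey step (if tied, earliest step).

Step 1: prey: 42+8-5=45; pred: 7+5-1=11
Step 2: prey: 45+9-9=45; pred: 11+9-2=18
Step 3: prey: 45+9-16=38; pred: 18+16-3=31
Step 4: prey: 38+7-23=22; pred: 31+23-6=48
Step 5: prey: 22+4-21=5; pred: 48+21-9=60
Step 6: prey: 5+1-6=0; pred: 60+6-12=54
Step 7: prey: 0+0-0=0; pred: 54+0-10=44
Step 8: prey: 0+0-0=0; pred: 44+0-8=36
Max prey = 45 at step 1

Answer: 45 1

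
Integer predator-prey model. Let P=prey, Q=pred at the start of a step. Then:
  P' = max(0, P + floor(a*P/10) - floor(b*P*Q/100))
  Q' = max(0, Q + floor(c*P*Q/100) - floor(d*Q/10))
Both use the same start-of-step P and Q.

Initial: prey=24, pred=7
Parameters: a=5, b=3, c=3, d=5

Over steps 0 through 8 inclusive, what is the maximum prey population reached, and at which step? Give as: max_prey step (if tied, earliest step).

Answer: 43 3

Derivation:
Step 1: prey: 24+12-5=31; pred: 7+5-3=9
Step 2: prey: 31+15-8=38; pred: 9+8-4=13
Step 3: prey: 38+19-14=43; pred: 13+14-6=21
Step 4: prey: 43+21-27=37; pred: 21+27-10=38
Step 5: prey: 37+18-42=13; pred: 38+42-19=61
Step 6: prey: 13+6-23=0; pred: 61+23-30=54
Step 7: prey: 0+0-0=0; pred: 54+0-27=27
Step 8: prey: 0+0-0=0; pred: 27+0-13=14
Max prey = 43 at step 3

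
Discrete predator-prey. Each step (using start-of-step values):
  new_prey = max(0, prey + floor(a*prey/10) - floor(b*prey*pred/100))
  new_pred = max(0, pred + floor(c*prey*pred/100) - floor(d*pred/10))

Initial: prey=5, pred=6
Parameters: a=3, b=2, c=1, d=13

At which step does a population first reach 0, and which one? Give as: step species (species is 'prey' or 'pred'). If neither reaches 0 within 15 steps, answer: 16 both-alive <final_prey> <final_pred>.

Answer: 1 pred

Derivation:
Step 1: prey: 5+1-0=6; pred: 6+0-7=0
First extinction: pred at step 1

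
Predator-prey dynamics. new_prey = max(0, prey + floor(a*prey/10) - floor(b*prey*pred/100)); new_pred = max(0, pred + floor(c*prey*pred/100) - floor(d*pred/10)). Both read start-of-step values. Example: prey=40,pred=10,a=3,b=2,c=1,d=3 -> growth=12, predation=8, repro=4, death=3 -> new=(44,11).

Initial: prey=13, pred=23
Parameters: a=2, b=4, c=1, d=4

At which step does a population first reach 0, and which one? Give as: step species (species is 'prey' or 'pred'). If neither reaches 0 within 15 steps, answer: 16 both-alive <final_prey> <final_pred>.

Step 1: prey: 13+2-11=4; pred: 23+2-9=16
Step 2: prey: 4+0-2=2; pred: 16+0-6=10
Step 3: prey: 2+0-0=2; pred: 10+0-4=6
Step 4: prey: 2+0-0=2; pred: 6+0-2=4
Step 5: prey: 2+0-0=2; pred: 4+0-1=3
Step 6: prey: 2+0-0=2; pred: 3+0-1=2
Step 7: prey: 2+0-0=2; pred: 2+0-0=2
Steps 8-15: state stable at prey=2, pred=2 (no change)
No extinction within 15 steps

Answer: 16 both-alive 2 2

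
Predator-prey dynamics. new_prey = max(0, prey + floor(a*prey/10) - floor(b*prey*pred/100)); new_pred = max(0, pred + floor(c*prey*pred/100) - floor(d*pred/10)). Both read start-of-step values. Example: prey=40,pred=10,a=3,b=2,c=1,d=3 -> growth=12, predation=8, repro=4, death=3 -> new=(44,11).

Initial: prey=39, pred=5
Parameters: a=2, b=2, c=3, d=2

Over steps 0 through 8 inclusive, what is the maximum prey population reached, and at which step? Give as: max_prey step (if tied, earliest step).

Step 1: prey: 39+7-3=43; pred: 5+5-1=9
Step 2: prey: 43+8-7=44; pred: 9+11-1=19
Step 3: prey: 44+8-16=36; pred: 19+25-3=41
Step 4: prey: 36+7-29=14; pred: 41+44-8=77
Step 5: prey: 14+2-21=0; pred: 77+32-15=94
Step 6: prey: 0+0-0=0; pred: 94+0-18=76
Step 7: prey: 0+0-0=0; pred: 76+0-15=61
Step 8: prey: 0+0-0=0; pred: 61+0-12=49
Max prey = 44 at step 2

Answer: 44 2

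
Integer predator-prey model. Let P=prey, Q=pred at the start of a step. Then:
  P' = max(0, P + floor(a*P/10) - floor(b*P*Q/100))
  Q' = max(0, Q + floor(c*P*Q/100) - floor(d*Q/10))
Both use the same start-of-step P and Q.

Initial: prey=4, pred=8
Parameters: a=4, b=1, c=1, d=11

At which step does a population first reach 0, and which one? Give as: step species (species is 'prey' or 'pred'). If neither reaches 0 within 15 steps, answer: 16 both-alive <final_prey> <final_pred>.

Step 1: prey: 4+1-0=5; pred: 8+0-8=0
First extinction: pred at step 1

Answer: 1 pred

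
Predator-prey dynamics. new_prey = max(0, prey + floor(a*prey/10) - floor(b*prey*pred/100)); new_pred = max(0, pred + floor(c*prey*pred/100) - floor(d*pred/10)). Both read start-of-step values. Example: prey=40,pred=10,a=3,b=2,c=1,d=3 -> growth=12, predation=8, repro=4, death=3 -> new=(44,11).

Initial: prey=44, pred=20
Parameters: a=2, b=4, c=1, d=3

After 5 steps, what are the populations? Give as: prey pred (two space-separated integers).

Answer: 2 8

Derivation:
Step 1: prey: 44+8-35=17; pred: 20+8-6=22
Step 2: prey: 17+3-14=6; pred: 22+3-6=19
Step 3: prey: 6+1-4=3; pred: 19+1-5=15
Step 4: prey: 3+0-1=2; pred: 15+0-4=11
Step 5: prey: 2+0-0=2; pred: 11+0-3=8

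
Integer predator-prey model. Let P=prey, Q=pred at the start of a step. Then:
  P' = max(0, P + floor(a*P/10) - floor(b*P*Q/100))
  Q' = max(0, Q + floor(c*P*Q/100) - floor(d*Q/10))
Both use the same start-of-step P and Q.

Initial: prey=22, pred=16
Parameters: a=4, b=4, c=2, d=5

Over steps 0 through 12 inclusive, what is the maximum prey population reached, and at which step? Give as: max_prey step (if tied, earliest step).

Step 1: prey: 22+8-14=16; pred: 16+7-8=15
Step 2: prey: 16+6-9=13; pred: 15+4-7=12
Step 3: prey: 13+5-6=12; pred: 12+3-6=9
Step 4: prey: 12+4-4=12; pred: 9+2-4=7
Step 5: prey: 12+4-3=13; pred: 7+1-3=5
Step 6: prey: 13+5-2=16; pred: 5+1-2=4
Step 7: prey: 16+6-2=20; pred: 4+1-2=3
Step 8: prey: 20+8-2=26; pred: 3+1-1=3
Step 9: prey: 26+10-3=33; pred: 3+1-1=3
Step 10: prey: 33+13-3=43; pred: 3+1-1=3
Step 11: prey: 43+17-5=55; pred: 3+2-1=4
Step 12: prey: 55+22-8=69; pred: 4+4-2=6
Max prey = 69 at step 12

Answer: 69 12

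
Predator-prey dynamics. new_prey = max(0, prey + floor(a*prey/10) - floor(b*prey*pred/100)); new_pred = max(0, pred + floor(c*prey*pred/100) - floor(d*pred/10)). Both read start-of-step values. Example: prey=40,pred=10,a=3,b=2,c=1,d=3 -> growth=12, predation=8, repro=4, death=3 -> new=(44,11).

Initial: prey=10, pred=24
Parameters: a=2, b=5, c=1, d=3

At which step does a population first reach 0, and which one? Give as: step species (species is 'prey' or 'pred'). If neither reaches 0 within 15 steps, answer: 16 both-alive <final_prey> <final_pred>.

Step 1: prey: 10+2-12=0; pred: 24+2-7=19
First extinction: prey at step 1

Answer: 1 prey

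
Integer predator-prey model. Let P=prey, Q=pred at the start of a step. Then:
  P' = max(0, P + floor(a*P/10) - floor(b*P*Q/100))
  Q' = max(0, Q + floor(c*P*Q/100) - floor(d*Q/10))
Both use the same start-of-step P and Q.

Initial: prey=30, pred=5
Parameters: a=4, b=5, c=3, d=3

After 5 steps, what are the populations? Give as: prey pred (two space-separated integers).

Answer: 0 30

Derivation:
Step 1: prey: 30+12-7=35; pred: 5+4-1=8
Step 2: prey: 35+14-14=35; pred: 8+8-2=14
Step 3: prey: 35+14-24=25; pred: 14+14-4=24
Step 4: prey: 25+10-30=5; pred: 24+18-7=35
Step 5: prey: 5+2-8=0; pred: 35+5-10=30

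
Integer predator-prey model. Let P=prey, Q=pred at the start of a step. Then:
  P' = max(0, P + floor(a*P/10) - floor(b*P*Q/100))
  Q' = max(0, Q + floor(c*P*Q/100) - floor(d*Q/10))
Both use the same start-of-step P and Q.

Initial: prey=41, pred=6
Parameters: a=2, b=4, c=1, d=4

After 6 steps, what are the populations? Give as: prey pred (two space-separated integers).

Answer: 34 6

Derivation:
Step 1: prey: 41+8-9=40; pred: 6+2-2=6
Step 2: prey: 40+8-9=39; pred: 6+2-2=6
Step 3: prey: 39+7-9=37; pred: 6+2-2=6
Step 4: prey: 37+7-8=36; pred: 6+2-2=6
Step 5: prey: 36+7-8=35; pred: 6+2-2=6
Step 6: prey: 35+7-8=34; pred: 6+2-2=6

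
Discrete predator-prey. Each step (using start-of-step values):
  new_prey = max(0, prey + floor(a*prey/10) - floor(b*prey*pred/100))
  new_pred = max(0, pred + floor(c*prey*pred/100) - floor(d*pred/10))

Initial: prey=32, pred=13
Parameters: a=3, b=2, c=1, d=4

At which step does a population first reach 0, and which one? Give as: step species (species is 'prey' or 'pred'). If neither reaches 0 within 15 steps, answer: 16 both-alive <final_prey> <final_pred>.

Step 1: prey: 32+9-8=33; pred: 13+4-5=12
Step 2: prey: 33+9-7=35; pred: 12+3-4=11
Step 3: prey: 35+10-7=38; pred: 11+3-4=10
Step 4: prey: 38+11-7=42; pred: 10+3-4=9
Step 5: prey: 42+12-7=47; pred: 9+3-3=9
Step 6: prey: 47+14-8=53; pred: 9+4-3=10
Step 7: prey: 53+15-10=58; pred: 10+5-4=11
Step 8: prey: 58+17-12=63; pred: 11+6-4=13
Step 9: prey: 63+18-16=65; pred: 13+8-5=16
Step 10: prey: 65+19-20=64; pred: 16+10-6=20
Step 11: prey: 64+19-25=58; pred: 20+12-8=24
Step 12: prey: 58+17-27=48; pred: 24+13-9=28
Step 13: prey: 48+14-26=36; pred: 28+13-11=30
Step 14: prey: 36+10-21=25; pred: 30+10-12=28
Step 15: prey: 25+7-14=18; pred: 28+7-11=24
No extinction within 15 steps

Answer: 16 both-alive 18 24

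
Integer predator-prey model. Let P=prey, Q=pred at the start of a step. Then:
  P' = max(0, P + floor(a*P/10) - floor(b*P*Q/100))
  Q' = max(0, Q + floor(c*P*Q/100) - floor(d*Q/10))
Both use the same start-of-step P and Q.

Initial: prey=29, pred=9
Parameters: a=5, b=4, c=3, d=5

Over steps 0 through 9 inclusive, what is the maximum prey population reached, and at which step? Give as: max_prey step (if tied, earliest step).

Step 1: prey: 29+14-10=33; pred: 9+7-4=12
Step 2: prey: 33+16-15=34; pred: 12+11-6=17
Step 3: prey: 34+17-23=28; pred: 17+17-8=26
Step 4: prey: 28+14-29=13; pred: 26+21-13=34
Step 5: prey: 13+6-17=2; pred: 34+13-17=30
Step 6: prey: 2+1-2=1; pred: 30+1-15=16
Step 7: prey: 1+0-0=1; pred: 16+0-8=8
Step 8: prey: 1+0-0=1; pred: 8+0-4=4
Step 9: prey: 1+0-0=1; pred: 4+0-2=2
Max prey = 34 at step 2

Answer: 34 2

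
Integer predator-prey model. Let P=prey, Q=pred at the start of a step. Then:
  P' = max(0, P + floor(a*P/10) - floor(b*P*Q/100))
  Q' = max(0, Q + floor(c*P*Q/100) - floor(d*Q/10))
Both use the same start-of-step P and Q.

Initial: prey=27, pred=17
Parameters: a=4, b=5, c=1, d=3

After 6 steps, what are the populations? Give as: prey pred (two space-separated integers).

Step 1: prey: 27+10-22=15; pred: 17+4-5=16
Step 2: prey: 15+6-12=9; pred: 16+2-4=14
Step 3: prey: 9+3-6=6; pred: 14+1-4=11
Step 4: prey: 6+2-3=5; pred: 11+0-3=8
Step 5: prey: 5+2-2=5; pred: 8+0-2=6
Step 6: prey: 5+2-1=6; pred: 6+0-1=5

Answer: 6 5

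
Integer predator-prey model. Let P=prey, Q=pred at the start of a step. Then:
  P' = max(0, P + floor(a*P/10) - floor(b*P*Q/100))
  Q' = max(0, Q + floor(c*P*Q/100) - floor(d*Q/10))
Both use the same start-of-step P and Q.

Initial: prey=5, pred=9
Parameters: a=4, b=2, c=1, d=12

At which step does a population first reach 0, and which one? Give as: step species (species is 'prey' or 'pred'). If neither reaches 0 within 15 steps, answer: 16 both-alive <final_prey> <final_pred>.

Answer: 1 pred

Derivation:
Step 1: prey: 5+2-0=7; pred: 9+0-10=0
First extinction: pred at step 1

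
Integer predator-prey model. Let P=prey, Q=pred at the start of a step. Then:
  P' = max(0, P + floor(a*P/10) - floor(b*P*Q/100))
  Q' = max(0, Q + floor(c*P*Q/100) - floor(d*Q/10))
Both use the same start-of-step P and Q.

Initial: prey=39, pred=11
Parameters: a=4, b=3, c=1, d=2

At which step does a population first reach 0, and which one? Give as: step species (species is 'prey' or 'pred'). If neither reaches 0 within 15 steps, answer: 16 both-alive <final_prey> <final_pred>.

Step 1: prey: 39+15-12=42; pred: 11+4-2=13
Step 2: prey: 42+16-16=42; pred: 13+5-2=16
Step 3: prey: 42+16-20=38; pred: 16+6-3=19
Step 4: prey: 38+15-21=32; pred: 19+7-3=23
Step 5: prey: 32+12-22=22; pred: 23+7-4=26
Step 6: prey: 22+8-17=13; pred: 26+5-5=26
Step 7: prey: 13+5-10=8; pred: 26+3-5=24
Step 8: prey: 8+3-5=6; pred: 24+1-4=21
Step 9: prey: 6+2-3=5; pred: 21+1-4=18
Step 10: prey: 5+2-2=5; pred: 18+0-3=15
Step 11: prey: 5+2-2=5; pred: 15+0-3=12
Step 12: prey: 5+2-1=6; pred: 12+0-2=10
Step 13: prey: 6+2-1=7; pred: 10+0-2=8
Step 14: prey: 7+2-1=8; pred: 8+0-1=7
Step 15: prey: 8+3-1=10; pred: 7+0-1=6
No extinction within 15 steps

Answer: 16 both-alive 10 6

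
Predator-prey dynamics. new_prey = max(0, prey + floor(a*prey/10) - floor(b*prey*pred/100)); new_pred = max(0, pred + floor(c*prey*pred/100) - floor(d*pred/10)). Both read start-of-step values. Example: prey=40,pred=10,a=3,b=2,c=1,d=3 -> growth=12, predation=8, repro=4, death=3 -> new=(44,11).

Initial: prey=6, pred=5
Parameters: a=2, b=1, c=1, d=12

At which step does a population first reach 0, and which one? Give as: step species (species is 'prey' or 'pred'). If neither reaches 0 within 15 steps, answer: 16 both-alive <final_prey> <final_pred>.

Answer: 1 pred

Derivation:
Step 1: prey: 6+1-0=7; pred: 5+0-6=0
First extinction: pred at step 1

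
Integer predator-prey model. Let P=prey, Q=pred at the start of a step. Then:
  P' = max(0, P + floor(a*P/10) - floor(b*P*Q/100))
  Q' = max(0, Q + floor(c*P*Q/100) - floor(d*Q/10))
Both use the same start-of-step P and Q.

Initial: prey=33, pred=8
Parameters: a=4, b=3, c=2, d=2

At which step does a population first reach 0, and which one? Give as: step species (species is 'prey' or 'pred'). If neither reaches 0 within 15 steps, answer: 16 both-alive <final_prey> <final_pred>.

Answer: 5 prey

Derivation:
Step 1: prey: 33+13-7=39; pred: 8+5-1=12
Step 2: prey: 39+15-14=40; pred: 12+9-2=19
Step 3: prey: 40+16-22=34; pred: 19+15-3=31
Step 4: prey: 34+13-31=16; pred: 31+21-6=46
Step 5: prey: 16+6-22=0; pred: 46+14-9=51
First extinction: prey at step 5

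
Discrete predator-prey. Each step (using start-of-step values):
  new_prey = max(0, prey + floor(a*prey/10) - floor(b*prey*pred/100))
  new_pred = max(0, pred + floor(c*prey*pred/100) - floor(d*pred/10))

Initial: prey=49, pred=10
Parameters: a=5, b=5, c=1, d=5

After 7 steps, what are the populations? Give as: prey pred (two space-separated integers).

Step 1: prey: 49+24-24=49; pred: 10+4-5=9
Step 2: prey: 49+24-22=51; pred: 9+4-4=9
Step 3: prey: 51+25-22=54; pred: 9+4-4=9
Step 4: prey: 54+27-24=57; pred: 9+4-4=9
Step 5: prey: 57+28-25=60; pred: 9+5-4=10
Step 6: prey: 60+30-30=60; pred: 10+6-5=11
Step 7: prey: 60+30-33=57; pred: 11+6-5=12

Answer: 57 12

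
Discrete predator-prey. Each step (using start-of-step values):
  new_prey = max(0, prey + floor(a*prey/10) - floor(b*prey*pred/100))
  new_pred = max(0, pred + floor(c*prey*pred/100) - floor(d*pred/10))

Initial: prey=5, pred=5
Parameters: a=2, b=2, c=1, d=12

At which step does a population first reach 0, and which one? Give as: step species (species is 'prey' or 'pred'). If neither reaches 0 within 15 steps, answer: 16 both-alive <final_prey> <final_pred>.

Step 1: prey: 5+1-0=6; pred: 5+0-6=0
First extinction: pred at step 1

Answer: 1 pred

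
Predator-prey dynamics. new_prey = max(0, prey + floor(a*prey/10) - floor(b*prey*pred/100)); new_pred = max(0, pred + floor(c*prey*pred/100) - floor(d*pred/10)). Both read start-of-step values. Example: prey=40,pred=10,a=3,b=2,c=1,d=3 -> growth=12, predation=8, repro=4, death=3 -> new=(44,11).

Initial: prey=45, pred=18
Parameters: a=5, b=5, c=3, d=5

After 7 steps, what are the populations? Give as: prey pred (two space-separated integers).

Step 1: prey: 45+22-40=27; pred: 18+24-9=33
Step 2: prey: 27+13-44=0; pred: 33+26-16=43
Step 3: prey: 0+0-0=0; pred: 43+0-21=22
Step 4: prey: 0+0-0=0; pred: 22+0-11=11
Step 5: prey: 0+0-0=0; pred: 11+0-5=6
Step 6: prey: 0+0-0=0; pred: 6+0-3=3
Step 7: prey: 0+0-0=0; pred: 3+0-1=2

Answer: 0 2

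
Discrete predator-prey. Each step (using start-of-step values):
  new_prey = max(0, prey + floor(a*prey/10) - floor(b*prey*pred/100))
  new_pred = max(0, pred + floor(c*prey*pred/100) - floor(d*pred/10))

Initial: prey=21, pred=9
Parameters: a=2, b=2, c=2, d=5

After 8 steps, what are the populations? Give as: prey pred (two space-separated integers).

Answer: 32 8

Derivation:
Step 1: prey: 21+4-3=22; pred: 9+3-4=8
Step 2: prey: 22+4-3=23; pred: 8+3-4=7
Step 3: prey: 23+4-3=24; pred: 7+3-3=7
Step 4: prey: 24+4-3=25; pred: 7+3-3=7
Step 5: prey: 25+5-3=27; pred: 7+3-3=7
Step 6: prey: 27+5-3=29; pred: 7+3-3=7
Step 7: prey: 29+5-4=30; pred: 7+4-3=8
Step 8: prey: 30+6-4=32; pred: 8+4-4=8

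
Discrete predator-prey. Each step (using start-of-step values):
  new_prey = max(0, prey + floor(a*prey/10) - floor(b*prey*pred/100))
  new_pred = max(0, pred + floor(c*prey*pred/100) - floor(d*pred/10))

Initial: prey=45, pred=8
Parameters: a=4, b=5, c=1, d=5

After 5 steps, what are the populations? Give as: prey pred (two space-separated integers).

Answer: 57 7

Derivation:
Step 1: prey: 45+18-18=45; pred: 8+3-4=7
Step 2: prey: 45+18-15=48; pred: 7+3-3=7
Step 3: prey: 48+19-16=51; pred: 7+3-3=7
Step 4: prey: 51+20-17=54; pred: 7+3-3=7
Step 5: prey: 54+21-18=57; pred: 7+3-3=7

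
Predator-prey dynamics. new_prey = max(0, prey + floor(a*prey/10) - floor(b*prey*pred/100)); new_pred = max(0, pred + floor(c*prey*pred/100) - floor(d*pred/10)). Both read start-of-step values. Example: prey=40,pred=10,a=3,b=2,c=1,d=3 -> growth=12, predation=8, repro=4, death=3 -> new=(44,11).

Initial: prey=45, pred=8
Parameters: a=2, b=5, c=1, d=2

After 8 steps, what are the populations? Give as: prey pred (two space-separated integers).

Answer: 5 6

Derivation:
Step 1: prey: 45+9-18=36; pred: 8+3-1=10
Step 2: prey: 36+7-18=25; pred: 10+3-2=11
Step 3: prey: 25+5-13=17; pred: 11+2-2=11
Step 4: prey: 17+3-9=11; pred: 11+1-2=10
Step 5: prey: 11+2-5=8; pred: 10+1-2=9
Step 6: prey: 8+1-3=6; pred: 9+0-1=8
Step 7: prey: 6+1-2=5; pred: 8+0-1=7
Step 8: prey: 5+1-1=5; pred: 7+0-1=6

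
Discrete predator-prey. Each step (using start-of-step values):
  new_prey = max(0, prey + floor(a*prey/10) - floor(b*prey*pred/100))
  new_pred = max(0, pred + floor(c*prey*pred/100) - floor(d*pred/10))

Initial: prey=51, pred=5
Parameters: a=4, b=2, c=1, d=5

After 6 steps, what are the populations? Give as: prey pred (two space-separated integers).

Step 1: prey: 51+20-5=66; pred: 5+2-2=5
Step 2: prey: 66+26-6=86; pred: 5+3-2=6
Step 3: prey: 86+34-10=110; pred: 6+5-3=8
Step 4: prey: 110+44-17=137; pred: 8+8-4=12
Step 5: prey: 137+54-32=159; pred: 12+16-6=22
Step 6: prey: 159+63-69=153; pred: 22+34-11=45

Answer: 153 45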